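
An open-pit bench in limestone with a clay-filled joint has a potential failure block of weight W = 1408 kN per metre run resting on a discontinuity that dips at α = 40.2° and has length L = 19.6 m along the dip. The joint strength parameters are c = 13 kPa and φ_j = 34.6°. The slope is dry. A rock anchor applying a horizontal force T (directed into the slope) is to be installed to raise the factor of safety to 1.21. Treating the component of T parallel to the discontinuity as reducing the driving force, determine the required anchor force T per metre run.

Resolving forces along and normal to the sliding plane, with the horizontal anchor force T adding T·sinα to the effective normal force and T·cosα acting up the plane against the driving force:
FS = [cL + (W cosα + T sinα) tanφ_j] / [W sinα − T cosα]
Without the anchor: N' = 1075.4 kN/m, driving T_d = 908.8 kN/m, resisting R = 13·19.6 + 1075.4·tan34.6° = 996.7 kN/m, FS = 1.10.
Setting FS = 1.21 and solving for T:
1.21·(908.8 − T cos40.2°) = 996.7 + T sin40.2°·tan34.6°
T·(sin40.2°·tan34.6° + 1.21·cos40.2°) = 1.21·908.8 − 996.7
T·(0.6455·0.6899 + 1.21·0.7638) = 1099.7 − 996.7 = 103.0
T·1.3695 = 103.0
T = 75.2 kN/m

T = 75 kN/m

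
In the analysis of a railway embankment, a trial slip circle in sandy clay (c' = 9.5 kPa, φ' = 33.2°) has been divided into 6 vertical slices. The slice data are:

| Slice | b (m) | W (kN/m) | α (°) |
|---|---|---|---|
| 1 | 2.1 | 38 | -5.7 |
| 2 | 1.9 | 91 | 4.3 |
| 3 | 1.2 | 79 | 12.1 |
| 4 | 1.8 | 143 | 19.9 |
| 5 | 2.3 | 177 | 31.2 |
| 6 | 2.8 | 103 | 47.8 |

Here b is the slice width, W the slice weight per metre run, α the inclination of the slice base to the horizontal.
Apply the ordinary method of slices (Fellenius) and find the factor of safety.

FS = 2.12

Ordinary method of slices: FS = Σ[c'·Δl_i + (W_i cosα_i)·tanφ'] / Σ W_i sinα_i, with Δl_i = b_i / cosα_i.
Slice 1: Δl = 2.1/cos(-5.7°) = 2.110 m; N'_1 = 38·cos(-5.7°) = 37.8; c'Δl = 20.05; W sinα = -3.8
Slice 2: Δl = 1.9/cos4.3° = 1.905 m; N'_2 = 91·cos4.3° = 90.7; c'Δl = 18.10; W sinα = 6.8
Slice 3: Δl = 1.2/cos12.1° = 1.227 m; N'_3 = 79·cos12.1° = 77.2; c'Δl = 11.66; W sinα = 16.6
Slice 4: Δl = 1.8/cos19.9° = 1.914 m; N'_4 = 143·cos19.9° = 134.5; c'Δl = 18.19; W sinα = 48.7
Slice 5: Δl = 2.3/cos31.2° = 2.689 m; N'_5 = 177·cos31.2° = 151.4; c'Δl = 25.54; W sinα = 91.7
Slice 6: Δl = 2.8/cos47.8° = 4.168 m; N'_6 = 103·cos47.8° = 69.2; c'Δl = 39.60; W sinα = 76.3
Σc'Δl = 133.1 kN/m; ΣN' = 560.8 kN/m; ΣW sinα = 236.3 kN/m
Resisting = 133.1 + 560.8·tan33.2° = 133.1 + 367.0 = 500.1 kN/m
FS = 500.1 / 236.3 = 2.117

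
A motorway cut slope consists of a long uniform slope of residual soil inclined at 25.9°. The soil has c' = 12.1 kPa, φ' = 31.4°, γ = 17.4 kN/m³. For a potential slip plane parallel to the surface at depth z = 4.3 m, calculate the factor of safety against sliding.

For an infinite slope with a slip plane parallel to the surface (no pore pressure): FS = [c' + γz cos²β tanφ'] / [γz sinβ cosβ].
γz = 17.4·4.3 = 74.82 kN/m²
Numerator = 12.1 + 74.82·cos²25.9°·tan31.4° = 12.1 + 74.82·0.8092·0.6104 = 49.057 kPa
Denominator = 74.82·sin25.9°·cos25.9° = 74.82·0.4368·0.8996 = 29.399 kPa
FS = 49.057 / 29.399 = 1.669

FS = 1.67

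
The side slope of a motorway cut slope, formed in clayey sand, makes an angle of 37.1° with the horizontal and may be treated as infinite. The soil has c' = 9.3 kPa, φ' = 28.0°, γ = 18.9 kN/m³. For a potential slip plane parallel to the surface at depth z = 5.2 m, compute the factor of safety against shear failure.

For an infinite slope with a slip plane parallel to the surface (no pore pressure): FS = [c' + γz cos²β tanφ'] / [γz sinβ cosβ].
γz = 18.9·5.2 = 98.28 kN/m²
Numerator = 9.3 + 98.28·cos²37.1°·tan28.0° = 9.3 + 98.28·0.6361·0.5317 = 42.542 kPa
Denominator = 98.28·sin37.1°·cos37.1° = 98.28·0.6032·0.7976 = 47.283 kPa
FS = 42.542 / 47.283 = 0.900

FS = 0.90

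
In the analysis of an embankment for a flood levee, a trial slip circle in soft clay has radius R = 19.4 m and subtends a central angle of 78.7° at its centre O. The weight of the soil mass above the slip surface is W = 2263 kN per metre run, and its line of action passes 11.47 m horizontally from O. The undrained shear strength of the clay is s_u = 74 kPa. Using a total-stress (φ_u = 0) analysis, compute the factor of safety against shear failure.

FS = 1.47

Taking moments about the centre O, the resisting moment is provided by the undrained shear strength acting along the arc:
Arc length L_a = R·θ = 19.4·(78.7°·π/180) = 19.4·1.3736 = 26.65 m
M_R = s_u·L_a·R = 74·26.65·19.4 = 38254.9 kN·m/m
M_D = W·d = 2263·11.47 = 25956.6 kN·m/m
FS = M_R / M_D = 38254.9 / 25956.6 = 1.474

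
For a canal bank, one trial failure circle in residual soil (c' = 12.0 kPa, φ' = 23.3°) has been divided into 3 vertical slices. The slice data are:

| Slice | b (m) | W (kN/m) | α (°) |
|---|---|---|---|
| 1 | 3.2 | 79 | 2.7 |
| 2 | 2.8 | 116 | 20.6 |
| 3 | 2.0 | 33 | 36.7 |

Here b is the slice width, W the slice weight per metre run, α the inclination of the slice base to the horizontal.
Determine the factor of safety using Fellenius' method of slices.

FS = 3.06

Ordinary method of slices: FS = Σ[c'·Δl_i + (W_i cosα_i)·tanφ'] / Σ W_i sinα_i, with Δl_i = b_i / cosα_i.
Slice 1: Δl = 3.2/cos2.7° = 3.204 m; N'_1 = 79·cos2.7° = 78.9; c'Δl = 38.44; W sinα = 3.7
Slice 2: Δl = 2.8/cos20.6° = 2.991 m; N'_2 = 116·cos20.6° = 108.6; c'Δl = 35.90; W sinα = 40.8
Slice 3: Δl = 2.0/cos36.7° = 2.494 m; N'_3 = 33·cos36.7° = 26.5; c'Δl = 29.93; W sinα = 19.7
Σc'Δl = 104.3 kN/m; ΣN' = 214.0 kN/m; ΣW sinα = 64.3 kN/m
Resisting = 104.3 + 214.0·tan23.3° = 104.3 + 92.1 = 196.4 kN/m
FS = 196.4 / 64.3 = 3.057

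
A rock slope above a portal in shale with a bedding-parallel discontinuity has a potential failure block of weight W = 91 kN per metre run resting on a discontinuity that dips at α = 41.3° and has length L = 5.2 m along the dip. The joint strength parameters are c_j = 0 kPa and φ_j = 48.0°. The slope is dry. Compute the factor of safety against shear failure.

FS = 1.26

Resolving the block weight along and normal to the plane and applying the Mohr–Coulomb strength on the joint:
N' = W cosα = 91·cos41.3° = 68.4 kN/m
Driving force T = W sinα = 91·sin41.3° = 60.1 kN/m
Resisting force R = c_j·L + N'·tanφ_j = 0·5.2 + 68.4·tan48.0° = 0.0 + 75.9 = 75.9 kN/m
FS = R / T = 75.9 / 60.1 = 1.264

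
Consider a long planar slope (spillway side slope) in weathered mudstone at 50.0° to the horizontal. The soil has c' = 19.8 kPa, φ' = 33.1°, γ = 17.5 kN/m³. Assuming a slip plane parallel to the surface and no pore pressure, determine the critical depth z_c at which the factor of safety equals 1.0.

Setting FS = 1.00 in FS = [c' + γz cos²β tanφ'] / [γz sinβ cosβ] and solving for z:
z = c' / [γ cosβ (FS·sinβ − cosβ·tanφ')]
  = 19.8 / [17.5·cos50.0°·(1.00·sin50.0° − cos50.0°·tan33.1°)]
  = 19.8 / [17.5·0.6428·(1.00·0.7660 − 0.6428·0.6519)]
  = 19.8 / 3.9035 = 5.072 m

z_c = 5.07 m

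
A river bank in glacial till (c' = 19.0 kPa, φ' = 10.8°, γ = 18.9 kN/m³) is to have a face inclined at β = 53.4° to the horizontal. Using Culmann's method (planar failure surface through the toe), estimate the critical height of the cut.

Culmann's analysis gives the critical failure plane at α_cr = (β + φ')/2 = (53.4 + 10.8)/2 = 32.1°, and the critical height
H_c = (4c'/γ) · sinβ cosφ' / [1 − cos(β − φ')]
    = (4·19.0/18.9) · sin53.4°·cos10.8° / [1 − cos(42.6°)]
    = 4.021 · 0.8028·0.9823 / [1 − 0.7361]
    = 4.021 · 0.7886 / 0.2639
    = 12.02 m

H_c = 12.02 m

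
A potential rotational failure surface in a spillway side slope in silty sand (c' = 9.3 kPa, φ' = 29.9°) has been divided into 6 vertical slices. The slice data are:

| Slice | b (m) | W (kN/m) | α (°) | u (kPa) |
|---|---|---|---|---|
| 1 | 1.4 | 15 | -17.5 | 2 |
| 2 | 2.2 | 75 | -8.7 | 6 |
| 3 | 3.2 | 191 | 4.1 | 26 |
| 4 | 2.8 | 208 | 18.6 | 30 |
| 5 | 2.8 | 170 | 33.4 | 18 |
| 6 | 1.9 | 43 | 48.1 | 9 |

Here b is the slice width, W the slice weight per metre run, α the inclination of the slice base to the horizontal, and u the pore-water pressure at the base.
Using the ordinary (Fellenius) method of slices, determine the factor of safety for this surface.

FS = 1.92

Ordinary method of slices: FS = Σ[c'·Δl_i + (W_i cosα_i − u_i·Δl_i)·tanφ'] / Σ W_i sinα_i, with Δl_i = b_i / cosα_i.
Slice 1: Δl = 1.4/cos(-17.5°) = 1.468 m; N'_1 = 15·cos(-17.5°) − 2·1.468 = 11.4; c'Δl = 13.65; W sinα = -4.5
Slice 2: Δl = 2.2/cos(-8.7°) = 2.226 m; N'_2 = 75·cos(-8.7°) − 6·2.226 = 60.8; c'Δl = 20.70; W sinα = -11.3
Slice 3: Δl = 3.2/cos4.1° = 3.208 m; N'_3 = 191·cos4.1° − 26·3.208 = 107.1; c'Δl = 29.84; W sinα = 13.7
Slice 4: Δl = 2.8/cos18.6° = 2.954 m; N'_4 = 208·cos18.6° − 30·2.954 = 108.5; c'Δl = 27.48; W sinα = 66.3
Slice 5: Δl = 2.8/cos33.4° = 3.354 m; N'_5 = 170·cos33.4° − 18·3.354 = 81.6; c'Δl = 31.19; W sinα = 93.6
Slice 6: Δl = 1.9/cos48.1° = 2.845 m; N'_6 = 43·cos48.1° − 9·2.845 = 3.1; c'Δl = 26.46; W sinα = 32.0
Σc'Δl = 149.3 kN/m; ΣN' = 372.4 kN/m; ΣW sinα = 189.7 kN/m
Resisting = 149.3 + 372.4·tan29.9° = 149.3 + 214.2 = 363.5 kN/m
FS = 363.5 / 189.7 = 1.916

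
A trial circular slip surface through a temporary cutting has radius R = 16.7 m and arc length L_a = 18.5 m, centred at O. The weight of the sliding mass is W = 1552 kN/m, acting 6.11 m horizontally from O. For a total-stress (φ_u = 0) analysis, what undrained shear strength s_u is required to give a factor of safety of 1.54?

FS = s_u·L_a·R / (W·d), so s_u = FS·W·d / (L_a·R).
s_u = 1.54·1552·6.11 / (18.50·16.7) = 14603.4 / 308.95 = 47.27 kPa

s_u = 47.3 kPa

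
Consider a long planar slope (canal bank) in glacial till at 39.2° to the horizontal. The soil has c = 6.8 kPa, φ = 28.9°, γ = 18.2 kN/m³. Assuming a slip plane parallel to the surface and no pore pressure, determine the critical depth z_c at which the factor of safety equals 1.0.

z_c = 2.36 m

Setting FS = 1.00 in FS = [c + γz cos²β tanφ] / [γz sinβ cosβ] and solving for z:
z = c / [γ cosβ (FS·sinβ − cosβ·tanφ)]
  = 6.8 / [18.2·cos39.2°·(1.00·sin39.2° − cos39.2°·tan28.9°)]
  = 6.8 / [18.2·0.7749·(1.00·0.6320 − 0.7749·0.5520)]
  = 6.8 / 2.8806 = 2.361 m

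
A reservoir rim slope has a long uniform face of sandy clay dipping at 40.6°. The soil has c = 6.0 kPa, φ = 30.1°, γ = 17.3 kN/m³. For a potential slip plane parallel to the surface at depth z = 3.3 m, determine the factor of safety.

For an infinite slope with a slip plane parallel to the surface (no pore pressure): FS = [c + γz cos²β tanφ] / [γz sinβ cosβ].
γz = 17.3·3.3 = 57.09 kN/m²
Numerator = 6.0 + 57.09·cos²40.6°·tan30.1° = 6.0 + 57.09·0.5765·0.5797 = 25.078 kPa
Denominator = 57.09·sin40.6°·cos40.6° = 57.09·0.6508·0.7593 = 28.209 kPa
FS = 25.078 / 28.209 = 0.889

FS = 0.89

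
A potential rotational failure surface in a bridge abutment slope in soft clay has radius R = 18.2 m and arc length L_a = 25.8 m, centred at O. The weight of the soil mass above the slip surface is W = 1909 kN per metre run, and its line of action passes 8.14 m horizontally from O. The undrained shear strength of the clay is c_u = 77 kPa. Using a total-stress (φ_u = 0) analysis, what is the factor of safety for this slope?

Taking moments about the centre O, the resisting moment is provided by the undrained shear strength acting along the arc:
M_R = c_u·L_a·R = 77·25.80·18.2 = 36156.1 kN·m/m
M_D = W·d = 1909·8.14 = 15539.3 kN·m/m
FS = M_R / M_D = 36156.1 / 15539.3 = 2.327

FS = 2.33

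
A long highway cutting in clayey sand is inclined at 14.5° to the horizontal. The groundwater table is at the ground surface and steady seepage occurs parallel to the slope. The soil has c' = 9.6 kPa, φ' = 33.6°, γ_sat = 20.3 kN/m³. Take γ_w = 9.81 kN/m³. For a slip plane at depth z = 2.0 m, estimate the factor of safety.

FS = 2.30

With seepage parallel to the slope and the water table at the surface, the effective normal stress on the slip plane uses the buoyant unit weight γ' = γ_sat − γ_w while the driving shear stress uses γ_sat:
FS = [c' + γ' z cos²β tanφ'] / [γ_sat z sinβ cosβ]
γ' = 20.3 − 9.81 = 10.49 kN/m³
Numerator = 9.6 + 10.49·2.0·cos²14.5°·tan33.6° = 9.6 + 10.49·2.0·0.9373·0.6644 = 22.665 kPa
Denominator = 20.3·2.0·sin14.5°·cos14.5° = 20.3·2.0·0.2504·0.9681 = 9.842 kPa
FS = 22.665 / 9.842 = 2.303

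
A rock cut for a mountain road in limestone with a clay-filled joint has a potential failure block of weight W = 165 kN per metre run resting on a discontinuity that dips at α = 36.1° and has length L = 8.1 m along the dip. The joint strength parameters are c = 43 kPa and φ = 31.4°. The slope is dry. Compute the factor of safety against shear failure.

FS = 4.42

Resolving the block weight along and normal to the plane and applying the Mohr–Coulomb strength on the joint:
N' = W cosα = 165·cos36.1° = 133.3 kN/m
Driving force T = W sinα = 165·sin36.1° = 97.2 kN/m
Resisting force R = c·L + N'·tanφ = 43·8.1 + 133.3·tan31.4° = 348.3 + 81.4 = 429.7 kN/m
FS = R / T = 429.7 / 97.2 = 4.420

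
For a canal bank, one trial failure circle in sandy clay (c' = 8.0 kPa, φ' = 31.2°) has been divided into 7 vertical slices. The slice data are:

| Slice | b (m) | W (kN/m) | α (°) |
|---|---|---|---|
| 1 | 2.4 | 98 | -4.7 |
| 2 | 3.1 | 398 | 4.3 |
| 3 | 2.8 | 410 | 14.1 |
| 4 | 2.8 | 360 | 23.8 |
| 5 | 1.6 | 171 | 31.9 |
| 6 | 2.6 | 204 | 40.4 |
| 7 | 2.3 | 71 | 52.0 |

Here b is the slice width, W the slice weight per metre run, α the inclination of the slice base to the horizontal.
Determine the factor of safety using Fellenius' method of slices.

FS = 2.04

Ordinary method of slices: FS = Σ[c'·Δl_i + (W_i cosα_i)·tanφ'] / Σ W_i sinα_i, with Δl_i = b_i / cosα_i.
Slice 1: Δl = 2.4/cos(-4.7°) = 2.408 m; N'_1 = 98·cos(-4.7°) = 97.7; c'Δl = 19.26; W sinα = -8.0
Slice 2: Δl = 3.1/cos4.3° = 3.109 m; N'_2 = 398·cos4.3° = 396.9; c'Δl = 24.87; W sinα = 29.8
Slice 3: Δl = 2.8/cos14.1° = 2.887 m; N'_3 = 410·cos14.1° = 397.6; c'Δl = 23.10; W sinα = 99.9
Slice 4: Δl = 2.8/cos23.8° = 3.060 m; N'_4 = 360·cos23.8° = 329.4; c'Δl = 24.48; W sinα = 145.3
Slice 5: Δl = 1.6/cos31.9° = 1.885 m; N'_5 = 171·cos31.9° = 145.2; c'Δl = 15.08; W sinα = 90.4
Slice 6: Δl = 2.6/cos40.4° = 3.414 m; N'_6 = 204·cos40.4° = 155.4; c'Δl = 27.31; W sinα = 132.2
Slice 7: Δl = 2.3/cos52.0° = 3.736 m; N'_7 = 71·cos52.0° = 43.7; c'Δl = 29.89; W sinα = 55.9
Σc'Δl = 164.0 kN/m; ΣN' = 1565.8 kN/m; ΣW sinα = 545.5 kN/m
Resisting = 164.0 + 1565.8·tan31.2° = 164.0 + 948.3 = 1112.3 kN/m
FS = 1112.3 / 545.5 = 2.039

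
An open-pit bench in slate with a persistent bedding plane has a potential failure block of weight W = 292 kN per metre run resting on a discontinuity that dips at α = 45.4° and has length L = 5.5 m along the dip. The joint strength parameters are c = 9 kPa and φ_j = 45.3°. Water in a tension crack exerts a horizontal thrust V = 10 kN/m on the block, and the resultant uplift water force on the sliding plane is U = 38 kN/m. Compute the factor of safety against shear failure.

FS = 0.98

Resolving the block weight along and normal to the plane and applying the Mohr–Coulomb strength on the joint:
N' = W cosα − U − V sinα = 292·cos45.4° − 38 − 10·sin45.4° = 159.9 kN/m
Driving force T = W sinα + V cosα = 292·sin45.4° + 10·cos45.4° = 214.9 kN/m
Resisting force R = c·L + N'·tanφ_j = 9·5.5 + 159.9·tan45.3° = 49.5 + 161.6 = 211.1 kN/m
FS = R / T = 211.1 / 214.9 = 0.982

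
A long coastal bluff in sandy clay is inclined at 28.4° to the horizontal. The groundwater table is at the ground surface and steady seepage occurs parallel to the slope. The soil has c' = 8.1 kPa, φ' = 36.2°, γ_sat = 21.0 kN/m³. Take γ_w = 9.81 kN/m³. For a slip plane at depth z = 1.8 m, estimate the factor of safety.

FS = 1.23

With seepage parallel to the slope and the water table at the surface, the effective normal stress on the slip plane uses the buoyant unit weight γ' = γ_sat − γ_w while the driving shear stress uses γ_sat:
FS = [c' + γ' z cos²β tanφ'] / [γ_sat z sinβ cosβ]
γ' = 21.0 − 9.81 = 11.19 kN/m³
Numerator = 8.1 + 11.19·1.8·cos²28.4°·tan36.2° = 8.1 + 11.19·1.8·0.7738·0.7319 = 19.507 kPa
Denominator = 21.0·1.8·sin28.4°·cos28.4° = 21.0·1.8·0.4756·0.8796 = 15.815 kPa
FS = 19.507 / 15.815 = 1.233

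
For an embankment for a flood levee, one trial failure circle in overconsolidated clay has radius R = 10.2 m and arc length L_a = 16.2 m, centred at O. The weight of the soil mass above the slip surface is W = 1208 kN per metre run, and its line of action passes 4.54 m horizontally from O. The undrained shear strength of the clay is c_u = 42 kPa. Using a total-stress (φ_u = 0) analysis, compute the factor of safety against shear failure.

Taking moments about the centre O, the resisting moment is provided by the undrained shear strength acting along the arc:
M_R = c_u·L_a·R = 42·16.20·10.2 = 6940.1 kN·m/m
M_D = W·d = 1208·4.54 = 5484.3 kN·m/m
FS = M_R / M_D = 6940.1 / 5484.3 = 1.265

FS = 1.27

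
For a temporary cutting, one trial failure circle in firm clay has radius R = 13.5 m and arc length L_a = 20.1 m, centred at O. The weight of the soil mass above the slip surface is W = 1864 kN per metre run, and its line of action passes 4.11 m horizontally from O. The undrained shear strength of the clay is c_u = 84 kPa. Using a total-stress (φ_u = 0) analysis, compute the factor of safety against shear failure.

Taking moments about the centre O, the resisting moment is provided by the undrained shear strength acting along the arc:
M_R = c_u·L_a·R = 84·20.10·13.5 = 22793.4 kN·m/m
M_D = W·d = 1864·4.11 = 7661.0 kN·m/m
FS = M_R / M_D = 22793.4 / 7661.0 = 2.975

FS = 2.98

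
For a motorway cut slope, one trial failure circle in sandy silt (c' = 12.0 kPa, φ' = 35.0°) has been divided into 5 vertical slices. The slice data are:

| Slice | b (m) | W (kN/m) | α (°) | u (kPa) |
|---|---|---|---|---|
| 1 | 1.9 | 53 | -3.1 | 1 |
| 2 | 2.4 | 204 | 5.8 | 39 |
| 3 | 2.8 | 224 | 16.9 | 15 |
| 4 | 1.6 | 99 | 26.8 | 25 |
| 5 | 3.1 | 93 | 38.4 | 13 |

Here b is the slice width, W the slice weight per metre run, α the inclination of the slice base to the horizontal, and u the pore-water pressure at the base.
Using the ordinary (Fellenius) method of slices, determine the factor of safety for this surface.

FS = 2.34

Ordinary method of slices: FS = Σ[c'·Δl_i + (W_i cosα_i − u_i·Δl_i)·tanφ'] / Σ W_i sinα_i, with Δl_i = b_i / cosα_i.
Slice 1: Δl = 1.9/cos(-3.1°) = 1.903 m; N'_1 = 53·cos(-3.1°) − 1·1.903 = 51.0; c'Δl = 22.83; W sinα = -2.9
Slice 2: Δl = 2.4/cos5.8° = 2.412 m; N'_2 = 204·cos5.8° − 39·2.412 = 108.9; c'Δl = 28.95; W sinα = 20.6
Slice 3: Δl = 2.8/cos16.9° = 2.926 m; N'_3 = 224·cos16.9° − 15·2.926 = 170.4; c'Δl = 35.12; W sinα = 65.1
Slice 4: Δl = 1.6/cos26.8° = 1.793 m; N'_4 = 99·cos26.8° − 25·1.793 = 43.6; c'Δl = 21.51; W sinα = 44.6
Slice 5: Δl = 3.1/cos38.4° = 3.956 m; N'_5 = 93·cos38.4° − 13·3.956 = 21.5; c'Δl = 47.47; W sinα = 57.8
Σc'Δl = 155.9 kN/m; ΣN' = 395.3 kN/m; ΣW sinα = 185.3 kN/m
Resisting = 155.9 + 395.3·tan35.0° = 155.9 + 276.8 = 432.7 kN/m
FS = 432.7 / 185.3 = 2.335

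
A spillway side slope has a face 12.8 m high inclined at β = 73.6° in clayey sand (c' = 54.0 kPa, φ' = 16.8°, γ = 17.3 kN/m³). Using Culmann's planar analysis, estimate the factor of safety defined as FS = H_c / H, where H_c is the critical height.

H_c = (4c'/γ) · sinβ cosφ' / [1 − cos(β − φ')]
    = (4·54.0/17.3) · sin73.6°·cos16.8° / [1 − cos56.8°]
    = 12.486 · 0.9184 / 0.4524 = 25.34 m
FS = H_c / H = 25.34 / 12.8 = 1.980

FS = 1.98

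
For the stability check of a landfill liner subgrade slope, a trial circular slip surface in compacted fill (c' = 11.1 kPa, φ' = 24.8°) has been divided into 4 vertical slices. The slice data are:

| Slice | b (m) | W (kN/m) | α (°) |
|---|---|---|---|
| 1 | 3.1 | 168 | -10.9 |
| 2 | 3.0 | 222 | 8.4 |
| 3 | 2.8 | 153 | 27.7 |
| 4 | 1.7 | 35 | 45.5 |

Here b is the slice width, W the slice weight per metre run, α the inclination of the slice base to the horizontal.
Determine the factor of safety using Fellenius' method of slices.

Ordinary method of slices: FS = Σ[c'·Δl_i + (W_i cosα_i)·tanφ'] / Σ W_i sinα_i, with Δl_i = b_i / cosα_i.
Slice 1: Δl = 3.1/cos(-10.9°) = 3.157 m; N'_1 = 168·cos(-10.9°) = 165.0; c'Δl = 35.04; W sinα = -31.8
Slice 2: Δl = 3.0/cos8.4° = 3.033 m; N'_2 = 222·cos8.4° = 219.6; c'Δl = 33.66; W sinα = 32.4
Slice 3: Δl = 2.8/cos27.7° = 3.162 m; N'_3 = 153·cos27.7° = 135.5; c'Δl = 35.10; W sinα = 71.1
Slice 4: Δl = 1.7/cos45.5° = 2.425 m; N'_4 = 35·cos45.5° = 24.5; c'Δl = 26.92; W sinα = 25.0
Σc'Δl = 130.7 kN/m; ΣN' = 544.6 kN/m; ΣW sinα = 96.7 kN/m
Resisting = 130.7 + 544.6·tan24.8° = 130.7 + 251.6 = 382.4 kN/m
FS = 382.4 / 96.7 = 3.952

FS = 3.95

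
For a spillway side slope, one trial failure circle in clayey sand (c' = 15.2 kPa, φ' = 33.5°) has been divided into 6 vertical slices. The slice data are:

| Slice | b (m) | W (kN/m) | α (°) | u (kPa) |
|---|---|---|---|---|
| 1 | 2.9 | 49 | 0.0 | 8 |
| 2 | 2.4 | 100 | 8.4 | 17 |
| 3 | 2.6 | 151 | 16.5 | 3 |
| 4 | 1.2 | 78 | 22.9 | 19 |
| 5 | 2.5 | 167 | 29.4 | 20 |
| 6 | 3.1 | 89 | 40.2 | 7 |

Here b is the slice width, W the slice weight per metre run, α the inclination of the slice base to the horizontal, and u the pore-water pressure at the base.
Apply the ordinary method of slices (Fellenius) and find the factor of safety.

Ordinary method of slices: FS = Σ[c'·Δl_i + (W_i cosα_i − u_i·Δl_i)·tanφ'] / Σ W_i sinα_i, with Δl_i = b_i / cosα_i.
Slice 1: Δl = 2.9/cos0.0° = 2.900 m; N'_1 = 49·cos0.0° − 8·2.900 = 25.8; c'Δl = 44.08; W sinα = 0.0
Slice 2: Δl = 2.4/cos8.4° = 2.426 m; N'_2 = 100·cos8.4° − 17·2.426 = 57.7; c'Δl = 36.88; W sinα = 14.6
Slice 3: Δl = 2.6/cos16.5° = 2.712 m; N'_3 = 151·cos16.5° − 3·2.712 = 136.6; c'Δl = 41.22; W sinα = 42.9
Slice 4: Δl = 1.2/cos22.9° = 1.303 m; N'_4 = 78·cos22.9° − 19·1.303 = 47.1; c'Δl = 19.80; W sinα = 30.4
Slice 5: Δl = 2.5/cos29.4° = 2.870 m; N'_5 = 167·cos29.4° − 20·2.870 = 88.1; c'Δl = 43.62; W sinα = 82.0
Slice 6: Δl = 3.1/cos40.2° = 4.059 m; N'_6 = 89·cos40.2° − 7·4.059 = 39.6; c'Δl = 61.69; W sinα = 57.4
Σc'Δl = 247.3 kN/m; ΣN' = 394.9 kN/m; ΣW sinα = 227.3 kN/m
Resisting = 247.3 + 394.9·tan33.5° = 247.3 + 261.4 = 508.7 kN/m
FS = 508.7 / 227.3 = 2.238

FS = 2.24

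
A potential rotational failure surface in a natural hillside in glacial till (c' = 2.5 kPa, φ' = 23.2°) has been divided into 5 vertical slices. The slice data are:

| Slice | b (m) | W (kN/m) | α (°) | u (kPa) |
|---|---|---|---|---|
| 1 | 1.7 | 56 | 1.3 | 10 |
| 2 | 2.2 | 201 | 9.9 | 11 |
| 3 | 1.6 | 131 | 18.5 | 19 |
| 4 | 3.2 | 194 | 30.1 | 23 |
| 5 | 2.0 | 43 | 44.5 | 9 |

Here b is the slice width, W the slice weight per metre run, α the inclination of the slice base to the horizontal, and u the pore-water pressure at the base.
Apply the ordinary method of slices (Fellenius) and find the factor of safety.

Ordinary method of slices: FS = Σ[c'·Δl_i + (W_i cosα_i − u_i·Δl_i)·tanφ'] / Σ W_i sinα_i, with Δl_i = b_i / cosα_i.
Slice 1: Δl = 1.7/cos1.3° = 1.700 m; N'_1 = 56·cos1.3° − 10·1.700 = 39.0; c'Δl = 4.25; W sinα = 1.3
Slice 2: Δl = 2.2/cos9.9° = 2.233 m; N'_2 = 201·cos9.9° − 11·2.233 = 173.4; c'Δl = 5.58; W sinα = 34.6
Slice 3: Δl = 1.6/cos18.5° = 1.687 m; N'_3 = 131·cos18.5° − 19·1.687 = 92.2; c'Δl = 4.22; W sinα = 41.6
Slice 4: Δl = 3.2/cos30.1° = 3.699 m; N'_4 = 194·cos30.1° − 23·3.699 = 82.8; c'Δl = 9.25; W sinα = 97.3
Slice 5: Δl = 2.0/cos44.5° = 2.804 m; N'_5 = 43·cos44.5° − 9·2.804 = 5.4; c'Δl = 7.01; W sinα = 30.1
Σc'Δl = 30.3 kN/m; ΣN' = 392.8 kN/m; ΣW sinα = 204.8 kN/m
Resisting = 30.3 + 392.8·tan23.2° = 30.3 + 168.4 = 198.7 kN/m
FS = 198.7 / 204.8 = 0.970

FS = 0.97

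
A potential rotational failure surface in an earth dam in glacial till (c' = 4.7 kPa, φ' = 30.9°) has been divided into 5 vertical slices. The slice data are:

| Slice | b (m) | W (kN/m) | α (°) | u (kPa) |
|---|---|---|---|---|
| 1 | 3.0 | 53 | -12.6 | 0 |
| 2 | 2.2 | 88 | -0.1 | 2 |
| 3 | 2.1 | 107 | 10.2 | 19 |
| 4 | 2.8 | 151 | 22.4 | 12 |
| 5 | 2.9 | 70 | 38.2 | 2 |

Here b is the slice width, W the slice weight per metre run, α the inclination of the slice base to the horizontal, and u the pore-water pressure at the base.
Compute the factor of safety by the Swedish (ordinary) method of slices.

FS = 2.56

Ordinary method of slices: FS = Σ[c'·Δl_i + (W_i cosα_i − u_i·Δl_i)·tanφ'] / Σ W_i sinα_i, with Δl_i = b_i / cosα_i.
Slice 1: Δl = 3.0/cos(-12.6°) = 3.074 m; N'_1 = 53·cos(-12.6°) − 0·3.074 = 51.7; c'Δl = 14.45; W sinα = -11.6
Slice 2: Δl = 2.2/cos(-0.1°) = 2.200 m; N'_2 = 88·cos(-0.1°) − 2·2.200 = 83.6; c'Δl = 10.34; W sinα = -0.2
Slice 3: Δl = 2.1/cos10.2° = 2.134 m; N'_3 = 107·cos10.2° − 19·2.134 = 64.8; c'Δl = 10.03; W sinα = 18.9
Slice 4: Δl = 2.8/cos22.4° = 3.029 m; N'_4 = 151·cos22.4° − 12·3.029 = 103.3; c'Δl = 14.23; W sinα = 57.5
Slice 5: Δl = 2.9/cos38.2° = 3.690 m; N'_5 = 70·cos38.2° − 2·3.690 = 47.6; c'Δl = 17.34; W sinα = 43.3
Σc'Δl = 66.4 kN/m; ΣN' = 351.0 kN/m; ΣW sinα = 108.1 kN/m
Resisting = 66.4 + 351.0·tan30.9° = 66.4 + 210.1 = 276.5 kN/m
FS = 276.5 / 108.1 = 2.558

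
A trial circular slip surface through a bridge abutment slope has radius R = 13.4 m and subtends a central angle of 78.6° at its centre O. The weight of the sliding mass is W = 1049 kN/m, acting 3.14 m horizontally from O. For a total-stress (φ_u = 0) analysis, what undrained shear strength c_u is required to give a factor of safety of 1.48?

FS = c_u·L_a·R / (W·d), so c_u = FS·W·d / (L_a·R).
Arc length L_a = R·θ = 13.4·(78.6°·π/180) = 13.4·1.3718 = 18.38 m
c_u = 1.48·1049·3.14 / (18.38·13.4) = 4874.9 / 246.33 = 19.79 kPa

c_u = 19.8 kPa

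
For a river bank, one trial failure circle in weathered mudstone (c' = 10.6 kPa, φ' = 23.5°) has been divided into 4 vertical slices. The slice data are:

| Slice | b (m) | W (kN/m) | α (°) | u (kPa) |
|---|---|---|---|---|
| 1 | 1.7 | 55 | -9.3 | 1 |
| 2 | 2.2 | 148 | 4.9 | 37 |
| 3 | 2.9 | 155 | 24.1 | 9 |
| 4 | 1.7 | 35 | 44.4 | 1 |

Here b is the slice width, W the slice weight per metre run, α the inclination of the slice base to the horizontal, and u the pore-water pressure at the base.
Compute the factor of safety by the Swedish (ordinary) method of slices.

Ordinary method of slices: FS = Σ[c'·Δl_i + (W_i cosα_i − u_i·Δl_i)·tanφ'] / Σ W_i sinα_i, with Δl_i = b_i / cosα_i.
Slice 1: Δl = 1.7/cos(-9.3°) = 1.723 m; N'_1 = 55·cos(-9.3°) − 1·1.723 = 52.6; c'Δl = 18.26; W sinα = -8.9
Slice 2: Δl = 2.2/cos4.9° = 2.208 m; N'_2 = 148·cos4.9° − 37·2.208 = 65.8; c'Δl = 23.41; W sinα = 12.6
Slice 3: Δl = 2.9/cos24.1° = 3.177 m; N'_3 = 155·cos24.1° − 9·3.177 = 112.9; c'Δl = 33.68; W sinα = 63.3
Slice 4: Δl = 1.7/cos44.4° = 2.379 m; N'_4 = 35·cos44.4° − 1·2.379 = 22.6; c'Δl = 25.22; W sinα = 24.5
Σc'Δl = 100.6 kN/m; ΣN' = 253.8 kN/m; ΣW sinα = 91.5 kN/m
Resisting = 100.6 + 253.8·tan23.5° = 100.6 + 110.4 = 210.9 kN/m
FS = 210.9 / 91.5 = 2.304

FS = 2.30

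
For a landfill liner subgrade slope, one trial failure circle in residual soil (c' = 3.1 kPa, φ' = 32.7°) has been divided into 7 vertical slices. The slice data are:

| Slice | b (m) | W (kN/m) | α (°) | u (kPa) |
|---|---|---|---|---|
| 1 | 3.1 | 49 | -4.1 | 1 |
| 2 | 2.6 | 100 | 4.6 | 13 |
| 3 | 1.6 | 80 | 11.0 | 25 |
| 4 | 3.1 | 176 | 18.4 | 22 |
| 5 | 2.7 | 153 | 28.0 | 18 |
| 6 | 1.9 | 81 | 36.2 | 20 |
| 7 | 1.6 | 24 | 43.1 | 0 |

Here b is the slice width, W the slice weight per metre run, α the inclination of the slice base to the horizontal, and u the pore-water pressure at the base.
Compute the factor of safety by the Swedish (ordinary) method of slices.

FS = 1.36

Ordinary method of slices: FS = Σ[c'·Δl_i + (W_i cosα_i − u_i·Δl_i)·tanφ'] / Σ W_i sinα_i, with Δl_i = b_i / cosα_i.
Slice 1: Δl = 3.1/cos(-4.1°) = 3.108 m; N'_1 = 49·cos(-4.1°) − 1·3.108 = 45.8; c'Δl = 9.63; W sinα = -3.5
Slice 2: Δl = 2.6/cos4.6° = 2.608 m; N'_2 = 100·cos4.6° − 13·2.608 = 65.8; c'Δl = 8.09; W sinα = 8.0
Slice 3: Δl = 1.6/cos11.0° = 1.630 m; N'_3 = 80·cos11.0° − 25·1.630 = 37.8; c'Δl = 5.05; W sinα = 15.3
Slice 4: Δl = 3.1/cos18.4° = 3.267 m; N'_4 = 176·cos18.4° − 22·3.267 = 95.1; c'Δl = 10.13; W sinα = 55.6
Slice 5: Δl = 2.7/cos28.0° = 3.058 m; N'_5 = 153·cos28.0° − 18·3.058 = 80.0; c'Δl = 9.48; W sinα = 71.8
Slice 6: Δl = 1.9/cos36.2° = 2.355 m; N'_6 = 81·cos36.2° − 20·2.355 = 18.3; c'Δl = 7.30; W sinα = 47.8
Slice 7: Δl = 1.6/cos43.1° = 2.191 m; N'_7 = 24·cos43.1° − 0·2.191 = 17.5; c'Δl = 6.79; W sinα = 16.4
Σc'Δl = 56.5 kN/m; ΣN' = 360.3 kN/m; ΣW sinα = 211.4 kN/m
Resisting = 56.5 + 360.3·tan32.7° = 56.5 + 231.3 = 287.8 kN/m
FS = 287.8 / 211.4 = 1.361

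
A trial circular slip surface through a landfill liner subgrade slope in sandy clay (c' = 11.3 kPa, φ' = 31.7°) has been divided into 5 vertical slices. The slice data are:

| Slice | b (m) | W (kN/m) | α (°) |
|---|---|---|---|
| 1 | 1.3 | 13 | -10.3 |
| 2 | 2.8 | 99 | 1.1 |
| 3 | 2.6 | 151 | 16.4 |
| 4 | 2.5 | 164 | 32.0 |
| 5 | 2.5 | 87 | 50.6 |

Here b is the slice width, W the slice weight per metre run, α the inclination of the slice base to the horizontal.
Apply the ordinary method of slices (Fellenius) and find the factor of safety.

FS = 2.21

Ordinary method of slices: FS = Σ[c'·Δl_i + (W_i cosα_i)·tanφ'] / Σ W_i sinα_i, with Δl_i = b_i / cosα_i.
Slice 1: Δl = 1.3/cos(-10.3°) = 1.321 m; N'_1 = 13·cos(-10.3°) = 12.8; c'Δl = 14.93; W sinα = -2.3
Slice 2: Δl = 2.8/cos1.1° = 2.801 m; N'_2 = 99·cos1.1° = 99.0; c'Δl = 31.65; W sinα = 1.9
Slice 3: Δl = 2.6/cos16.4° = 2.710 m; N'_3 = 151·cos16.4° = 144.9; c'Δl = 30.63; W sinα = 42.6
Slice 4: Δl = 2.5/cos32.0° = 2.948 m; N'_4 = 164·cos32.0° = 139.1; c'Δl = 33.31; W sinα = 86.9
Slice 5: Δl = 2.5/cos50.6° = 3.939 m; N'_5 = 87·cos50.6° = 55.2; c'Δl = 44.51; W sinα = 67.2
Σc'Δl = 155.0 kN/m; ΣN' = 450.9 kN/m; ΣW sinα = 196.3 kN/m
Resisting = 155.0 + 450.9·tan31.7° = 155.0 + 278.5 = 433.5 kN/m
FS = 433.5 / 196.3 = 2.208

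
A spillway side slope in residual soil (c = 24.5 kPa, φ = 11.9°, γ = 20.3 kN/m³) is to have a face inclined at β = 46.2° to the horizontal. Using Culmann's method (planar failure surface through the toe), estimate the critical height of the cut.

Culmann's analysis gives the critical failure plane at α_cr = (β + φ)/2 = (46.2 + 11.9)/2 = 29.1°, and the critical height
H_c = (4c/γ) · sinβ cosφ / [1 − cos(β − φ)]
    = (4·24.5/20.3) · sin46.2°·cos11.9° / [1 − cos(34.3°)]
    = 4.828 · 0.7218·0.9785 / [1 − 0.8261]
    = 4.828 · 0.7062 / 0.1739
    = 19.61 m

H_c = 19.61 m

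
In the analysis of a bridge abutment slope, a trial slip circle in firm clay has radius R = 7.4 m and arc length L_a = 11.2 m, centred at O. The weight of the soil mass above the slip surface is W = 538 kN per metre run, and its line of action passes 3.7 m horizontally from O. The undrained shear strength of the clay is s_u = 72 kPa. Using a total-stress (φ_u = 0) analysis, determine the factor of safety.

FS = 3.00

Taking moments about the centre O, the resisting moment is provided by the undrained shear strength acting along the arc:
M_R = s_u·L_a·R = 72·11.20·7.4 = 5967.4 kN·m/m
M_D = W·d = 538·3.7 = 1990.6 kN·m/m
FS = M_R / M_D = 5967.4 / 1990.6 = 2.998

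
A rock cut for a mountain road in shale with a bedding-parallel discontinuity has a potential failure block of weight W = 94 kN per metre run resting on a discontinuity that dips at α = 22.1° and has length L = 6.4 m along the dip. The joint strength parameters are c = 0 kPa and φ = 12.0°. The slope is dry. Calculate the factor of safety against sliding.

Resolving the block weight along and normal to the plane and applying the Mohr–Coulomb strength on the joint:
N' = W cosα = 94·cos22.1° = 87.1 kN/m
Driving force T = W sinα = 94·sin22.1° = 35.4 kN/m
Resisting force R = c·L + N'·tanφ = 0·6.4 + 87.1·tan12.0° = 0.0 + 18.5 = 18.5 kN/m
FS = R / T = 18.5 / 35.4 = 0.523

FS = 0.52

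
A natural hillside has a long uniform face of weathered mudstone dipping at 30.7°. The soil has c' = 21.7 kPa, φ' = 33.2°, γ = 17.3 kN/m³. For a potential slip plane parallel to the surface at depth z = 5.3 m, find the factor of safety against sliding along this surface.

FS = 1.64

For an infinite slope with a slip plane parallel to the surface (no pore pressure): FS = [c' + γz cos²β tanφ'] / [γz sinβ cosβ].
γz = 17.3·5.3 = 91.69 kN/m²
Numerator = 21.7 + 91.69·cos²30.7°·tan33.2° = 21.7 + 91.69·0.7393·0.6544 = 66.061 kPa
Denominator = 91.69·sin30.7°·cos30.7° = 91.69·0.5105·0.8599 = 40.251 kPa
FS = 66.061 / 40.251 = 1.641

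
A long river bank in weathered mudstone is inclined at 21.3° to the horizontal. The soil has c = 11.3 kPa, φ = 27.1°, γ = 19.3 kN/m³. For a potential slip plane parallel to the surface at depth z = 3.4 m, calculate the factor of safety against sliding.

For an infinite slope with a slip plane parallel to the surface (no pore pressure): FS = [c + γz cos²β tanφ] / [γz sinβ cosβ].
γz = 19.3·3.4 = 65.62 kN/m²
Numerator = 11.3 + 65.62·cos²21.3°·tan27.1° = 11.3 + 65.62·0.8680·0.5117 = 40.449 kPa
Denominator = 65.62·sin21.3°·cos21.3° = 65.62·0.3633·0.9317 = 22.208 kPa
FS = 40.449 / 22.208 = 1.821

FS = 1.82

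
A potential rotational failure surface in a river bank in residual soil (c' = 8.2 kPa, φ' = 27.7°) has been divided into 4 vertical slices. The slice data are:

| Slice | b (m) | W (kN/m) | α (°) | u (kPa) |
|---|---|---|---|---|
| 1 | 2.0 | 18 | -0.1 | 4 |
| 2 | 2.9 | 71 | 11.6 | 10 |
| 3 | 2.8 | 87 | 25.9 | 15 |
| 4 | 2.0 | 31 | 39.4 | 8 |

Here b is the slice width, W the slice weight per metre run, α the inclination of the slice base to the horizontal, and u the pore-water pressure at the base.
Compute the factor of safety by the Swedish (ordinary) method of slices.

FS = 1.83

Ordinary method of slices: FS = Σ[c'·Δl_i + (W_i cosα_i − u_i·Δl_i)·tanφ'] / Σ W_i sinα_i, with Δl_i = b_i / cosα_i.
Slice 1: Δl = 2.0/cos(-0.1°) = 2.000 m; N'_1 = 18·cos(-0.1°) − 4·2.000 = 10.0; c'Δl = 16.40; W sinα = -0.0
Slice 2: Δl = 2.9/cos11.6° = 2.960 m; N'_2 = 71·cos11.6° − 10·2.960 = 39.9; c'Δl = 24.28; W sinα = 14.3
Slice 3: Δl = 2.8/cos25.9° = 3.113 m; N'_3 = 87·cos25.9° − 15·3.113 = 31.6; c'Δl = 25.52; W sinα = 38.0
Slice 4: Δl = 2.0/cos39.4° = 2.588 m; N'_4 = 31·cos39.4° − 8·2.588 = 3.2; c'Δl = 21.22; W sinα = 19.7
Σc'Δl = 87.4 kN/m; ΣN' = 84.8 kN/m; ΣW sinα = 71.9 kN/m
Resisting = 87.4 + 84.8·tan27.7° = 87.4 + 44.5 = 131.9 kN/m
FS = 131.9 / 71.9 = 1.834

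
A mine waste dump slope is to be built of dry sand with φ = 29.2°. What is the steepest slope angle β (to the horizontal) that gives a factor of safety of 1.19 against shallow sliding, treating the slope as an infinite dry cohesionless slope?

β = 25.2°

For an infinite dry cohesionless slope FS = tanφ/tanβ, so tanβ = tanφ / FS.
tanβ = tan29.2° / 1.19 = 0.5589 / 1.19 = 0.4696
β = arctan(0.4696) = 25.16°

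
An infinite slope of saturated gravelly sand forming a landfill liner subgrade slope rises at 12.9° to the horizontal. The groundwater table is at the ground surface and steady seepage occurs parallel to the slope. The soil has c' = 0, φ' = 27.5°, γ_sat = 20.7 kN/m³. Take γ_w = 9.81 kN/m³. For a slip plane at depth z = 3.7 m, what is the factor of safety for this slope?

With seepage parallel to the slope and the water table at the surface, the effective normal stress on the slip plane uses the buoyant unit weight γ' = γ_sat − γ_w while the driving shear stress uses γ_sat:
FS = [c' + γ' z cos²β tanφ'] / [γ_sat z sinβ cosβ]
(For c' = 0 this reduces to FS = (γ'/γ_sat)·tanφ'/tanβ.)
γ' = 20.7 − 9.81 = 10.89 kN/m³
Numerator = 0.0 + 10.89·3.7·cos²12.9°·tan27.5° = 0.0 + 10.89·3.7·0.9502·0.5206 = 19.930 kPa
Denominator = 20.7·3.7·sin12.9°·cos12.9° = 20.7·3.7·0.2233·0.9748 = 16.667 kPa
FS = 19.930 / 16.667 = 1.196

FS = 1.20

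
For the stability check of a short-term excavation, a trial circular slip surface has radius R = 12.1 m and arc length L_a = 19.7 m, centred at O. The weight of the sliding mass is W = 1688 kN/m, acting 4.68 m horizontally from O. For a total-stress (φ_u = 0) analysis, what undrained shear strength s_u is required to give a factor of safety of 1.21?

s_u = 40.1 kPa

FS = s_u·L_a·R / (W·d), so s_u = FS·W·d / (L_a·R).
s_u = 1.21·1688·4.68 / (19.70·12.1) = 9558.8 / 238.37 = 40.10 kPa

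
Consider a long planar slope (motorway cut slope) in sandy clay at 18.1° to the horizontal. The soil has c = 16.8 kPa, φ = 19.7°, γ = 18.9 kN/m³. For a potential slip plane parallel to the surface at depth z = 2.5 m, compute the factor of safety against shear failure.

For an infinite slope with a slip plane parallel to the surface (no pore pressure): FS = [c + γz cos²β tanφ] / [γz sinβ cosβ].
γz = 18.9·2.5 = 47.25 kN/m²
Numerator = 16.8 + 47.25·cos²18.1°·tan19.7° = 16.8 + 47.25·0.9035·0.3581 = 32.085 kPa
Denominator = 47.25·sin18.1°·cos18.1° = 47.25·0.3107·0.9505 = 13.953 kPa
FS = 32.085 / 13.953 = 2.299

FS = 2.30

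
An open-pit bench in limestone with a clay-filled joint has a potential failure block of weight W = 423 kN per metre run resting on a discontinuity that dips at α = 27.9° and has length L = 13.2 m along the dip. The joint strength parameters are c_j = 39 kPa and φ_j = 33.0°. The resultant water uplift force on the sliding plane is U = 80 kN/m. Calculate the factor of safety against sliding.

Resolving the block weight along and normal to the plane and applying the Mohr–Coulomb strength on the joint:
N' = W cosα − U = 423·cos27.9° − 80 = 293.8 kN/m
Driving force T = W sinα = 423·sin27.9° = 197.9 kN/m
Resisting force R = c_j·L + N'·tanφ_j = 39·13.2 + 293.8·tan33.0° = 514.8 + 190.8 = 705.6 kN/m
FS = R / T = 705.6 / 197.9 = 3.565

FS = 3.56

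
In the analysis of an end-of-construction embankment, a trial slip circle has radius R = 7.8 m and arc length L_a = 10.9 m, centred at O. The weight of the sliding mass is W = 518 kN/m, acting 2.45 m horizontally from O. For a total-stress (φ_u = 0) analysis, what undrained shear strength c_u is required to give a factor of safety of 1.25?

FS = c_u·L_a·R / (W·d), so c_u = FS·W·d / (L_a·R).
c_u = 1.25·518·2.45 / (10.90·7.8) = 1586.4 / 85.02 = 18.66 kPa

c_u = 18.7 kPa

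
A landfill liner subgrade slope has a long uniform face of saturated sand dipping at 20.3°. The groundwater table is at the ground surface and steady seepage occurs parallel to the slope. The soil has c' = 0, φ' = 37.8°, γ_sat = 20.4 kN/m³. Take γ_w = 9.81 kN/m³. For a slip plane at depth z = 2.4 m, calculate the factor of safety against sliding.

FS = 1.09

With seepage parallel to the slope and the water table at the surface, the effective normal stress on the slip plane uses the buoyant unit weight γ' = γ_sat − γ_w while the driving shear stress uses γ_sat:
FS = [c' + γ' z cos²β tanφ'] / [γ_sat z sinβ cosβ]
(For c' = 0 this reduces to FS = (γ'/γ_sat)·tanφ'/tanβ.)
γ' = 20.4 − 9.81 = 10.59 kN/m³
Numerator = 0.0 + 10.59·2.4·cos²20.3°·tan37.8° = 0.0 + 10.59·2.4·0.8796·0.7757 = 17.342 kPa
Denominator = 20.4·2.4·sin20.3°·cos20.3° = 20.4·2.4·0.3469·0.9379 = 15.931 kPa
FS = 17.342 / 15.931 = 1.089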